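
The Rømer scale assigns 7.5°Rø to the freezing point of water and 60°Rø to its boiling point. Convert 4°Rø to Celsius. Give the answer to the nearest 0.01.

Linear interpolation between the fixed points: C = (4 - 7.5) × 100 / (60 - 7.5) = -6.6667°C.

-6.67°C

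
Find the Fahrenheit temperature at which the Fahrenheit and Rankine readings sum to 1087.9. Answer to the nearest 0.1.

314.1°F

Let F be the Fahrenheit reading. The Rankine reading is R = 1·F + 459.67.
Require F + R = 1087.9: (2)·F + 459.67 = 1087.9.
F = (1087.9 - 459.67) / (2) = 314.1.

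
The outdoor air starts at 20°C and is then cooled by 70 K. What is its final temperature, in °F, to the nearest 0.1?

The 70 K change is an interval; Kelvin and Celsius degrees are the same size, so ΔC = -70°C.
Final Celsius temperature: 20.0000 - 70.0000 = -50.0000°C.
In Fahrenheit: -50.0000 × 1.8 + 32 = -58.0°F.

-58.0°F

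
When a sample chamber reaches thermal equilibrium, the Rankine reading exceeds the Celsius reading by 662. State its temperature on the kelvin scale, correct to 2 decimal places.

Let x be the Celsius reading; then the Rankine reading is 1.8·x + 491.67.
(1.8·x + 491.67) - x = 662  ⇒  (0.8)·x = 170.33  ⇒  x = 212.9125°C.
In kelvin: 212.9125 + 273.15 = 486.06 K.

486.06 K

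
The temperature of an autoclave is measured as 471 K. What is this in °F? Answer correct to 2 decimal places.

In Celsius: 471 - 273.15 = 197.8500°C.
In Fahrenheit: 197.8500 × 1.8 + 32 = 388.13°F.

388.13°F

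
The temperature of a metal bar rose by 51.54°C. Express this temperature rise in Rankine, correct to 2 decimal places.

Only the scale ratio 1.8 matters for a change in temperature.
51.54 × 1.8 = 92.77.

92.77°R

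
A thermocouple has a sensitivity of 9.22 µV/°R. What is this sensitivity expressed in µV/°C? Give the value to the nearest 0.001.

16.596 µV/°C

The quantity depends on a temperature interval, so only the ratio of degree sizes applies; the offset between the scales is irrelevant.
A change of 1°C is a change of 1.8°R, so per °C the value is 9.22 × 1.8 = 16.596.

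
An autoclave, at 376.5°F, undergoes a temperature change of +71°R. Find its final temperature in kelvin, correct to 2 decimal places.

503.98 K

Initial temperature in Celsius: (376.5 - 32) × 5/9 = 191.3889°C.
The 71°R change is an interval, so only the factor 5/9 applies: +71 × 5/9 = +39.4444°C.
Final Celsius temperature: 191.3889 + 39.4444 = 230.8333°C.
In kelvin: 230.8333 + 273.15 = 503.98 K.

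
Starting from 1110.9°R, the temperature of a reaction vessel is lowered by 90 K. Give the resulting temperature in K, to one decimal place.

Initial temperature in Celsius: (1110.9 - 491.67) × 5/9 = 344.0167°C.
The 90 K change is an interval; Kelvin and Celsius degrees are the same size, so ΔC = -90°C.
Final Celsius temperature: 344.0167 - 90.0000 = 254.0167°C.
In kelvin: 254.0167 + 273.15 = 527.2 K.

527.2 K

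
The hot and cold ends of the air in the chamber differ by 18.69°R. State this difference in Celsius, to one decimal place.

Only the scale ratio 5/9 matters for a change in temperature.
18.69 × 5/9 = 10.4.

10.4°C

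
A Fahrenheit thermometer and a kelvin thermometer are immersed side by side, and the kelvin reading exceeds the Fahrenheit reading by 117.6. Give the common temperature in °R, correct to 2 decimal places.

769.66°R

Let x be the Fahrenheit reading; then the kelvin reading is 5/9·x + 255.372.
(5/9·x + 255.372) - x = 117.6  ⇒  (-4/9)·x = -137.772  ⇒  x = 309.9875°F.
In Celsius: (309.9875 - 32) × 5/9 = 154.4375°C.
In Rankine: 154.4375 × 1.8 + 491.67 = 769.66°R.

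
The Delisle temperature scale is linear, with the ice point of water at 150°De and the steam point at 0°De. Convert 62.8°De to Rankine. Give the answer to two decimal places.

Linear interpolation between the fixed points: C = (62.8 - 150) × 100 / (0 - 150) = 58.1333°C.
Then 58.1333 × 1.8 + 491.67 = 596.31°R.

596.31°R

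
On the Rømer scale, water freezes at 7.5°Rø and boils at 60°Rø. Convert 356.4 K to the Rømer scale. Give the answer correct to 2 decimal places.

51.21°Rø

First in Celsius: 356.4 - 273.15 = 83.2500°C.
Linearly onto the Rømer scale: 7.5 + (83.2500 / 100) × (60 - 7.5) = 51.21°Rø.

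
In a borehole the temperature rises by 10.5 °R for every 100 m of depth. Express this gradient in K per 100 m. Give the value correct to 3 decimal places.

Since only a temperature interval is involved, the additive offset between the scales drops out.
A change of 1°R is a change of 5/9 K, so 10.5 × 5/9 = 5.833.

5.833 K/100 m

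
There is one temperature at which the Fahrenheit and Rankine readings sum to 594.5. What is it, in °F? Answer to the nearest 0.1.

67.4°F

Let F be the Fahrenheit reading. The Rankine reading is R = 1·F + 459.67.
Require F + R = 594.5: (2)·F + 459.67 = 594.5.
F = (594.5 - 459.67) / (2) = 67.4.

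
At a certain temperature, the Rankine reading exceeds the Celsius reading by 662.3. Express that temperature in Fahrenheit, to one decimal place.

415.9°F

Let x be the Celsius reading; then the Rankine reading is 1.8·x + 491.67.
(1.8·x + 491.67) - x = 662.3  ⇒  (0.8)·x = 170.63  ⇒  x = 213.2875°C.
In Fahrenheit: 213.2875 × 1.8 + 32 = 415.9°F.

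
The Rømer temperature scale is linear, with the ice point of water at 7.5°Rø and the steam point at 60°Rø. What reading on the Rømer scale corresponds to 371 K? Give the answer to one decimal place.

58.9°Rø

First in Celsius: 371 - 273.15 = 97.8500°C.
Linearly onto the Rømer scale: 7.5 + (97.8500 / 100) × (60 - 7.5) = 58.9°Rø.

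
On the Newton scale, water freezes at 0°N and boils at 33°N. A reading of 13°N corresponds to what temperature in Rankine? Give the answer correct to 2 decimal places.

Linear interpolation between the fixed points: C = (13 - 0) × 100 / (33 - 0) = 39.3939°C.
Then 39.3939 × 1.8 + 491.67 = 562.58°R.

562.58°R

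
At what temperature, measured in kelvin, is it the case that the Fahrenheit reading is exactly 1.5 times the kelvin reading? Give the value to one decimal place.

Let K be the kelvin reading. The Fahrenheit reading is F = 1.8·K - 459.67.
Require F = 1.5·K: 1.8·K - 459.67 = 1.5·K.
(0.3)·K = 459.67  ⇒  K = 1532.2.

1532.2 K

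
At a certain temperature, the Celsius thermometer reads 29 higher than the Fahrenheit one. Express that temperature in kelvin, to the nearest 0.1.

196.9 K

Let x be the Fahrenheit reading; then the Celsius reading is 5/9·x - 17.7778.
(5/9·x - 17.7778) - x = 29  ⇒  (-4/9)·x = 46.7778  ⇒  x = -105.2500°F.
In Celsius: (-105.25 - 32) × 5/9 = -76.2500°C.
In kelvin: -76.2500 + 273.15 = 196.9 K.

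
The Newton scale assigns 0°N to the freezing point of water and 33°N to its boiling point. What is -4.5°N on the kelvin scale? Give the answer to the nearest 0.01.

Linear interpolation between the fixed points: C = (-4.5 - 0) × 100 / (33 - 0) = -13.6364°C.
Then -13.6364 + 273.15 = 259.51 K.

259.51 K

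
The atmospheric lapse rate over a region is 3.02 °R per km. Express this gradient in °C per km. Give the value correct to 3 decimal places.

The quantity depends on a temperature interval, so only the ratio of degree sizes applies; the offset between the scales is irrelevant.
A change of 1°R is a change of 5/9°C, so 3.02 × 5/9 = 1.678.

1.678 °C/km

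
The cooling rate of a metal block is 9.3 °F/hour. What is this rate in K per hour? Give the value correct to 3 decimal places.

5.167 K/hour

Since only a temperature interval is involved, the additive offset between the scales drops out.
A change of 1°F is a change of 5/9 K, so 9.3 × 5/9 = 5.167.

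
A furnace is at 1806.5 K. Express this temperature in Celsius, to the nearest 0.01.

In Celsius: 1806.5 - 273.15 = 1533.3500°C.

1533.35°C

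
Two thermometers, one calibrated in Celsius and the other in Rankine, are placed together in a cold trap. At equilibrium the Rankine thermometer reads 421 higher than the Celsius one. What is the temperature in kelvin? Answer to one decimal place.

184.8 K

Let x be the Celsius reading; then the Rankine reading is 1.8·x + 491.67.
(1.8·x + 491.67) - x = 421  ⇒  (0.8)·x = -70.67  ⇒  x = -88.3375°C.
In kelvin: -88.3375 + 273.15 = 184.8 K.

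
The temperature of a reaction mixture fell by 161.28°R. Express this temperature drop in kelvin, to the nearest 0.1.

89.6 K

An interval of 1°R corresponds to 5/9 K.
161.28 × 5/9 = 89.6.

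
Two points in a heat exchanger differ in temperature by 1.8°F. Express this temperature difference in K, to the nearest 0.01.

For a temperature interval the offset drops out; only the factor 5/9 applies.
1.8 × 5/9 = 1.00.

1.00 K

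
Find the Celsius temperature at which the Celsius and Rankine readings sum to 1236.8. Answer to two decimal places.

Let C be the Celsius reading. The Rankine reading is R = 1.8·C + 491.67.
Require C + R = 1236.8: (2.8)·C + 491.67 = 1236.8.
C = (1236.8 - 491.67) / (2.8) = 266.12.

266.12°C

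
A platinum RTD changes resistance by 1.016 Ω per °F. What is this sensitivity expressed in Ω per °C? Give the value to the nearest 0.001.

The quantity depends on a temperature interval, so only the ratio of degree sizes applies; the offset between the scales is irrelevant.
A change of 1°C is a change of 1.8°F, so per °C the value is 1.016 × 1.8 = 1.829.

1.829 Ω per °C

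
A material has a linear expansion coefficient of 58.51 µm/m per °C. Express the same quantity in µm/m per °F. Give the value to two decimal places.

32.51 µm/m per °F

Since only a temperature interval is involved, the additive offset between the scales drops out.
A change of 1°F is a change of 5/9°C, so per °F the value is 58.51 × 5/9 = 32.51.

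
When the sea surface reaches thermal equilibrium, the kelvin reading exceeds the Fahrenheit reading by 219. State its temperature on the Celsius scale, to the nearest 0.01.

27.69°C

Let x be the Fahrenheit reading; then the kelvin reading is 5/9·x + 255.372.
(5/9·x + 255.372) - x = 219  ⇒  (-4/9)·x = -36.3722  ⇒  x = 81.8375°F.
In Celsius: (81.8375 - 32) × 5/9 = 27.69°C.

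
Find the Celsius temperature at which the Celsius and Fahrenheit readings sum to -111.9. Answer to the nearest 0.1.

Let C be the Celsius reading. The Fahrenheit reading is F = 1.8·C + 32.
Require C + F = -111.9: (2.8)·C + 32 = -111.9.
C = (-111.9 - 32) / (2.8) = -51.4.

-51.4°C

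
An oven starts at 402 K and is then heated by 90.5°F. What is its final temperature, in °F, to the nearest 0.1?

Initial temperature in Celsius: 402 - 273.15 = 128.8500°C.
The 90.5°F change is an interval, so only the factor 5/9 applies: +90.5 × 5/9 = +50.2778°C.
Final Celsius temperature: 128.8500 + 50.2778 = 179.1278°C.
In Fahrenheit: 179.1278 × 1.8 + 32 = 354.4°F.

354.4°F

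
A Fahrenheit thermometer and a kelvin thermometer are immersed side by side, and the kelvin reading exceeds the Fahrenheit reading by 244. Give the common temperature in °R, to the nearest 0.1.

485.3°R

Let x be the Fahrenheit reading; then the kelvin reading is 5/9·x + 255.372.
(5/9·x + 255.372) - x = 244  ⇒  (-4/9)·x = -11.3722  ⇒  x = 25.5875°F.
In Celsius: (25.5875 - 32) × 5/9 = -3.5625°C.
In Rankine: -3.5625 × 1.8 + 491.67 = 485.3°R.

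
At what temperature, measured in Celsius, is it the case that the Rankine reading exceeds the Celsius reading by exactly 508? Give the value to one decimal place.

20.4°C

Let C be the Celsius reading. The Rankine reading is R = 1.8·C + 491.67.
Require R - C = 508: (0.8)·C + 491.67 = 508.
C = (508 - 491.67) / (0.8) = 20.4.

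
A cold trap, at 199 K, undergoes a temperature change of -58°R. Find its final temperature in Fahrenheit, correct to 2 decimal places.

Initial temperature in Celsius: 199 - 273.15 = -74.1500°C.
The 58°R change is an interval, so only the factor 5/9 applies: -58 × 5/9 = -32.2222°C.
Final Celsius temperature: -74.1500 - 32.2222 = -106.3722°C.
In Fahrenheit: -106.3722 × 1.8 + 32 = -159.47°F.

-159.47°F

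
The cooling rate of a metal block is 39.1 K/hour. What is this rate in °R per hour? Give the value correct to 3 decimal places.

The quantity depends on a temperature interval, so only the ratio of degree sizes applies; the offset between the scales is irrelevant.
A change of 1 K is a change of 1.8°R, so 39.1 × 1.8 = 70.380.

70.380 °R/hour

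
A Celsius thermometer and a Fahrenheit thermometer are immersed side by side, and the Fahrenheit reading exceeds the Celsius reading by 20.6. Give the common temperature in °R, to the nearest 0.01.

Let x be the Celsius reading; then the Fahrenheit reading is 1.8·x + 32.
(1.8·x + 32) - x = 20.6  ⇒  (0.8)·x = -11.4  ⇒  x = -14.2500°C.
In Rankine: -14.2500 × 1.8 + 491.67 = 466.02°R.

466.02°R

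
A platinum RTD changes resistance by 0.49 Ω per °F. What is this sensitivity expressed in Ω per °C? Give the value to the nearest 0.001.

0.882 Ω per °C

Since only a temperature interval is involved, the additive offset between the scales drops out.
A change of 1°C is a change of 1.8°F, so per °C the value is 0.49 × 1.8 = 0.882.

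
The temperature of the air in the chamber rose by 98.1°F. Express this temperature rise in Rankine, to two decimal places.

Fahrenheit and Rankine degrees are the same size, so the interval is unchanged: 98.10.

98.10°R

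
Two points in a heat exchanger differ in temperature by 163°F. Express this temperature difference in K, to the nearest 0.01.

90.56 K

For a temperature interval the offset drops out; only the factor 5/9 applies.
163 × 5/9 = 90.56.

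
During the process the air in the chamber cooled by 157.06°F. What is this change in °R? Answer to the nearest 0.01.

Fahrenheit and Rankine degrees are the same size, so the interval is unchanged: 157.06.

157.06°R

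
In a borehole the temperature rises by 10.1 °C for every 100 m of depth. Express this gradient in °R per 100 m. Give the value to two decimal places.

18.18 °R/100 m

The quantity depends on a temperature interval, so only the ratio of degree sizes applies; the offset between the scales is irrelevant.
A change of 1°C is a change of 1.8°R, so 10.1 × 1.8 = 18.18.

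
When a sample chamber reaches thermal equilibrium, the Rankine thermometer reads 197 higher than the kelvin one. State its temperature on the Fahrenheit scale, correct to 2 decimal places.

Let x be the kelvin reading; then the Rankine reading is 1.8·x.
(1.8·x) - x = 197  ⇒  (0.8)·x = 197  ⇒  x = 246.2500 K.
In Celsius: 246.25 - 273.15 = -26.9000°C.
In Fahrenheit: -26.9000 × 1.8 + 32 = -16.42°F.

-16.42°F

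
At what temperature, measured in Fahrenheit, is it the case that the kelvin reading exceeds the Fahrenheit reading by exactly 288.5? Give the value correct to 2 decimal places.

Let F be the Fahrenheit reading. The kelvin reading is K = 5/9·F + 255.372.
Require K - F = 288.5: (-4/9)·F + 255.372 = 288.5.
F = (288.5 - 255.372) / (-4/9) = -74.54.

-74.54°F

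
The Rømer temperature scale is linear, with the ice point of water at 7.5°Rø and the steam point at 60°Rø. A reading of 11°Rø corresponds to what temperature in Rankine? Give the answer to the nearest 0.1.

503.7°R

Linear interpolation between the fixed points: C = (11 - 7.5) × 100 / (60 - 7.5) = 6.6667°C.
Then 6.6667 × 1.8 + 491.67 = 503.7°R.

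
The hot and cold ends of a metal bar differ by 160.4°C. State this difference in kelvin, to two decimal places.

160.40 K

Celsius and kelvin degrees are the same size, so the interval is unchanged: 160.40.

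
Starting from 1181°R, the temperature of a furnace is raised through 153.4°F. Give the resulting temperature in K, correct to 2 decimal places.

741.33 K

Initial temperature in Celsius: (1181 - 491.67) × 5/9 = 382.9611°C.
The 153.4°F change is an interval, so only the factor 5/9 applies: +153.4 × 5/9 = +85.2222°C.
Final Celsius temperature: 382.9611 + 85.2222 = 468.1833°C.
In kelvin: 468.1833 + 273.15 = 741.33 K.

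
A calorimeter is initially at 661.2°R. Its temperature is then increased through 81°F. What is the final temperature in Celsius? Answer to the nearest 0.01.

139.18°C

Initial temperature in Celsius: (661.2 - 491.67) × 5/9 = 94.1833°C.
The 81°F change is an interval, so only the factor 5/9 applies: +81 × 5/9 = +45.0000°C.
Final Celsius temperature: 94.1833 + 45.0000 = 139.1833°C.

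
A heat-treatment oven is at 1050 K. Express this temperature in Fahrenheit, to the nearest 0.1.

In Celsius: 1050 - 273.15 = 776.8500°C.
In Fahrenheit: 776.8500 × 1.8 + 32 = 1430.3°F.

1430.3°F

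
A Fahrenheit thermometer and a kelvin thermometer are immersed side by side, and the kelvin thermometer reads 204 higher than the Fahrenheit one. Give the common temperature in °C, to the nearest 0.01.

46.44°C

Let x be the Fahrenheit reading; then the kelvin reading is 5/9·x + 255.372.
(5/9·x + 255.372) - x = 204  ⇒  (-4/9)·x = -51.3722  ⇒  x = 115.5875°F.
In Celsius: (115.5875 - 32) × 5/9 = 46.44°C.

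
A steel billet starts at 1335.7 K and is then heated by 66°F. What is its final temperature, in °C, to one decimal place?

1099.2°C

Initial temperature in Celsius: 1335.7 - 273.15 = 1062.5500°C.
The 66°F change is an interval, so only the factor 5/9 applies: +66 × 5/9 = +36.6667°C.
Final Celsius temperature: 1062.5500 + 36.6667 = 1099.2167°C.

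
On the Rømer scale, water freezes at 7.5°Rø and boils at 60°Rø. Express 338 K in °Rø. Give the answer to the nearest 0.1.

First in Celsius: 338 - 273.15 = 64.8500°C.
Linearly onto the Rømer scale: 7.5 + (64.8500 / 100) × (60 - 7.5) = 41.5°Rø.

41.5°Rø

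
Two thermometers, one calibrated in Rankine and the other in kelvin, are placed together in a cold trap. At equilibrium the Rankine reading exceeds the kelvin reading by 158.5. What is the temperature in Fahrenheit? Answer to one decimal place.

-103.0°F

Let x be the Rankine reading; then the kelvin reading is 5/9·x.
(5/9·x) - x = -158.5  ⇒  (-4/9)·x = -158.5  ⇒  x = 356.6250°R.
In Celsius: (356.625 - 491.67) × 5/9 = -75.0250°C.
In Fahrenheit: -75.0250 × 1.8 + 32 = -103.0°F.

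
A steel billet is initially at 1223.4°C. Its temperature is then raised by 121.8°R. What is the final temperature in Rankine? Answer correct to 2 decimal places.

2815.59°R

The 121.8°R change is an interval, so only the factor 5/9 applies: +121.8 × 5/9 = +67.6667°C.
Final Celsius temperature: 1223.4000 + 67.6667 = 1291.0667°C.
In Rankine: 1291.0667 × 1.8 + 491.67 = 2815.59°R.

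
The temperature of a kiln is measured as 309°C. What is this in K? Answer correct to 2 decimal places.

In kelvin: 309.0000 + 273.15 = 582.15 K.

582.15 K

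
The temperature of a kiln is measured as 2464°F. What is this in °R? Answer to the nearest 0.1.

2923.7°R

In Celsius: (2464 - 32) × 5/9 = 1351.1111°C.
In Rankine: 1351.1111 × 1.8 + 491.67 = 2923.7°R.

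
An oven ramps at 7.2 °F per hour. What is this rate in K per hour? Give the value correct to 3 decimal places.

The quantity depends on a temperature interval, so only the ratio of degree sizes applies; the offset between the scales is irrelevant.
A change of 1°F is a change of 5/9 K, so 7.2 × 5/9 = 4.000.

4.000 K/hour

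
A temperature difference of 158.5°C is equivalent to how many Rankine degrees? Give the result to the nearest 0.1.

285.3°R

Only the scale ratio 1.8 matters for a change in temperature.
158.5 × 1.8 = 285.3.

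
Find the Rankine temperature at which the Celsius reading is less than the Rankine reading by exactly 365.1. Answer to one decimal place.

206.9°R

Let R be the Rankine reading. The Celsius reading is C = 5/9·R - 273.15.
Require C - R = -365.1: (-4/9)·R - 273.15 = -365.1.
R = (-365.1 + 273.15) / (-4/9) = 206.9.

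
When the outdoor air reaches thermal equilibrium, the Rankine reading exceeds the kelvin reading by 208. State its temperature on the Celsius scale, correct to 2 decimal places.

-13.15°C

Let x be the kelvin reading; then the Rankine reading is 1.8·x.
(1.8·x) - x = 208  ⇒  (0.8)·x = 208  ⇒  x = 260.0000 K.
In Celsius: 260 - 273.15 = -13.15°C.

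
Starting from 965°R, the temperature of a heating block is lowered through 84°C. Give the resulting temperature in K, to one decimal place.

452.1 K

Initial temperature in Celsius: (965 - 491.67) × 5/9 = 262.9611°C.
Final Celsius temperature: 262.9611 - 84.0000 = 178.9611°C.
In kelvin: 178.9611 + 273.15 = 452.1 K.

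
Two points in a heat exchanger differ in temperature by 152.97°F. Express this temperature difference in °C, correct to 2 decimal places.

84.98°C

For a temperature interval the offset drops out; only the factor 5/9 applies.
152.97 × 5/9 = 84.98.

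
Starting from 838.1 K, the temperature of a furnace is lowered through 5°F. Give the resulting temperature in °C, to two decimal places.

562.17°C

Initial temperature in Celsius: 838.1 - 273.15 = 564.9500°C.
The 5°F change is an interval, so only the factor 5/9 applies: -5 × 5/9 = -2.7778°C.
Final Celsius temperature: 564.9500 - 2.7778 = 562.1722°C.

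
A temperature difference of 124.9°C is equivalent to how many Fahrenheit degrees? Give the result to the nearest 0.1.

224.8°F

An interval of 1°C corresponds to 1.8°F.
124.9 × 1.8 = 224.8.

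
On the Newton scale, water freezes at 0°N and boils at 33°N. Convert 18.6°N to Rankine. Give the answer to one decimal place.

593.1°R

Linear interpolation between the fixed points: C = (18.6 - 0) × 100 / (33 - 0) = 56.3636°C.
Then 56.3636 × 1.8 + 491.67 = 593.1°R.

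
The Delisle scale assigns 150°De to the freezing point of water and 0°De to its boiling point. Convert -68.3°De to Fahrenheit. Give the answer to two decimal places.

293.96°F

Linear interpolation between the fixed points: C = (-68.3 - 150) × 100 / (0 - 150) = 145.5333°C.
Then 145.5333 × 1.8 + 32 = 293.96°F.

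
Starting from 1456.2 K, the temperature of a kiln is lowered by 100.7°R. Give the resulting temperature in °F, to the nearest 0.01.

2060.79°F

Initial temperature in Celsius: 1456.2 - 273.15 = 1183.0500°C.
The 100.7°R change is an interval, so only the factor 5/9 applies: -100.7 × 5/9 = -55.9444°C.
Final Celsius temperature: 1183.0500 - 55.9444 = 1127.1056°C.
In Fahrenheit: 1127.1056 × 1.8 + 32 = 2060.79°F.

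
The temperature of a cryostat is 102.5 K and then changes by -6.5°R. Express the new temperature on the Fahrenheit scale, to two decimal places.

-281.67°F

Initial temperature in Celsius: 102.5 - 273.15 = -170.6500°C.
The 6.5°R change is an interval, so only the factor 5/9 applies: -6.5 × 5/9 = -3.6111°C.
Final Celsius temperature: -170.6500 - 3.6111 = -174.2611°C.
In Fahrenheit: -174.2611 × 1.8 + 32 = -281.67°F.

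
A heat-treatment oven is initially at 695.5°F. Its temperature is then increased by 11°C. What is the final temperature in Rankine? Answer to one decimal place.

Initial temperature in Celsius: (695.5 - 32) × 5/9 = 368.6111°C.
Final Celsius temperature: 368.6111 + 11.0000 = 379.6111°C.
In Rankine: 379.6111 × 1.8 + 491.67 = 1175.0°R.

1175.0°R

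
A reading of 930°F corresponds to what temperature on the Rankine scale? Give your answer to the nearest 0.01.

1389.67°R

In Celsius: (930 - 32) × 5/9 = 498.8889°C.
In Rankine: 498.8889 × 1.8 + 491.67 = 1389.67°R.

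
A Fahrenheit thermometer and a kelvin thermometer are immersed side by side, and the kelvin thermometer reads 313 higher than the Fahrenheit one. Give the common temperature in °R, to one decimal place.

330.0°R

Let x be the Fahrenheit reading; then the kelvin reading is 5/9·x + 255.372.
(5/9·x + 255.372) - x = 313  ⇒  (-4/9)·x = 57.6278  ⇒  x = -129.6625°F.
In Celsius: (-129.6625 - 32) × 5/9 = -89.8125°C.
In Rankine: -89.8125 × 1.8 + 491.67 = 330.0°R.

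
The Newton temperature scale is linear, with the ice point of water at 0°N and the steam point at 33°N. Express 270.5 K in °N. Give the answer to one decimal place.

First in Celsius: 270.5 - 273.15 = -2.6500°C.
Linearly onto the Newton scale: 0 + (-2.6500 / 100) × (33 - 0) = -0.9°N.

-0.9°N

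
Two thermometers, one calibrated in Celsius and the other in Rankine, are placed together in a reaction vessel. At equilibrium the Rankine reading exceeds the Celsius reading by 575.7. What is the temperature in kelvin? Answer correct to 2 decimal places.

Let x be the Celsius reading; then the Rankine reading is 1.8·x + 491.67.
(1.8·x + 491.67) - x = 575.7  ⇒  (0.8)·x = 84.03  ⇒  x = 105.0375°C.
In kelvin: 105.0375 + 273.15 = 378.19 K.

378.19 K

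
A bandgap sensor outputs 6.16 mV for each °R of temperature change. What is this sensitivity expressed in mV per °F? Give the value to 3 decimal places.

6.160 mV per °F

Since only a temperature interval is involved, the additive offset between the scales drops out.
A change of 1°F is a change of 1°R, so per °F the value is 6.16 × 1 = 6.160.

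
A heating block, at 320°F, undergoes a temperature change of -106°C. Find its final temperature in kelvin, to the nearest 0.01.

Initial temperature in Celsius: (320 - 32) × 5/9 = 160.0000°C.
Final Celsius temperature: 160.0000 - 106.0000 = 54.0000°C.
In kelvin: 54.0000 + 273.15 = 327.15 K.

327.15 K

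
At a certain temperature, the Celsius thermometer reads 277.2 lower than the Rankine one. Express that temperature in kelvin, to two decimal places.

Let x be the Rankine reading; then the Celsius reading is 5/9·x - 273.15.
(5/9·x - 273.15) - x = -277.2  ⇒  (-4/9)·x = -4.05  ⇒  x = 9.1125°R.
In Celsius: (9.1125 - 491.67) × 5/9 = -268.0875°C.
In kelvin: -268.0875 + 273.15 = 5.06 K.

5.06 K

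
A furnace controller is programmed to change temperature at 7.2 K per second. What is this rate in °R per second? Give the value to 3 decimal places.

The quantity depends on a temperature interval, so only the ratio of degree sizes applies; the offset between the scales is irrelevant.
A change of 1 K is a change of 1.8°R, so 7.2 × 1.8 = 12.960.

12.960 °R/second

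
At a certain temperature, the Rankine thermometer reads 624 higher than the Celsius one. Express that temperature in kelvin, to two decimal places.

438.56 K

Let x be the Celsius reading; then the Rankine reading is 1.8·x + 491.67.
(1.8·x + 491.67) - x = 624  ⇒  (0.8)·x = 132.33  ⇒  x = 165.4125°C.
In kelvin: 165.4125 + 273.15 = 438.56 K.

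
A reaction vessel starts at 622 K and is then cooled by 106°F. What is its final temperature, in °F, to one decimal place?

Initial temperature in Celsius: 622 - 273.15 = 348.8500°C.
The 106°F change is an interval, so only the factor 5/9 applies: -106 × 5/9 = -58.8889°C.
Final Celsius temperature: 348.8500 - 58.8889 = 289.9611°C.
In Fahrenheit: 289.9611 × 1.8 + 32 = 553.9°F.

553.9°F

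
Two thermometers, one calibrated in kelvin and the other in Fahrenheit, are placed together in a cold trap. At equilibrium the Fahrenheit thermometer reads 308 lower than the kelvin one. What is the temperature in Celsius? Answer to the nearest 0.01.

-83.56°C

Let x be the kelvin reading; then the Fahrenheit reading is 1.8·x - 459.67.
(1.8·x - 459.67) - x = -308  ⇒  (0.8)·x = 151.67  ⇒  x = 189.5875 K.
In Celsius: 189.5875 - 273.15 = -83.56°C.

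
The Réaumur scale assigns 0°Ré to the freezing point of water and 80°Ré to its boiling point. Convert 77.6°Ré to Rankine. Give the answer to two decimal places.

Linear interpolation between the fixed points: C = (77.6 - 0) × 100 / (80 - 0) = 97.0000°C.
Then 97.0000 × 1.8 + 491.67 = 666.27°R.

666.27°R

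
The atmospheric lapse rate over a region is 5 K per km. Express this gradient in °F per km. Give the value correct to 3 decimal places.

Since only a temperature interval is involved, the additive offset between the scales drops out.
A change of 1 K is a change of 1.8°F, so 5 × 1.8 = 9.000.

9.000 °F/km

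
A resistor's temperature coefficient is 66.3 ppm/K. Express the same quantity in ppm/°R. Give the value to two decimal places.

Since only a temperature interval is involved, the additive offset between the scales drops out.
A change of 1°R is a change of 5/9 K, so per °R the value is 66.3 × 5/9 = 36.83.

36.83 ppm/°R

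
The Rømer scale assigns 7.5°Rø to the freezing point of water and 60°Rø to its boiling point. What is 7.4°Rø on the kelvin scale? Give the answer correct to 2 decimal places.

272.96 K

Linear interpolation between the fixed points: C = (7.4 - 7.5) × 100 / (60 - 7.5) = -0.1905°C.
Then -0.1905 + 273.15 = 272.96 K.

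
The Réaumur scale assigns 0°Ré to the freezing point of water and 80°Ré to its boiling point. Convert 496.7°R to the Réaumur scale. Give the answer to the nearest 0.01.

First in Celsius: (496.7 - 491.67) × 5/9 = 2.7944°C.
Linearly onto the Réaumur scale: 0 + (2.7944 / 100) × (80 - 0) = 2.24°Ré.

2.24°Ré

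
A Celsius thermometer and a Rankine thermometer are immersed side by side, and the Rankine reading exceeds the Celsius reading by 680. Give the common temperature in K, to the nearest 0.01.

508.56 K

Let x be the Celsius reading; then the Rankine reading is 1.8·x + 491.67.
(1.8·x + 491.67) - x = 680  ⇒  (0.8)·x = 188.33  ⇒  x = 235.4125°C.
In kelvin: 235.4125 + 273.15 = 508.56 K.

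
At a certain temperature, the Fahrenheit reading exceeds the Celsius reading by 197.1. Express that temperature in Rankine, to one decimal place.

863.1°R

Let x be the Fahrenheit reading; then the Celsius reading is 5/9·x - 17.7778.
(5/9·x - 17.7778) - x = -197.1  ⇒  (-4/9)·x = -179.322  ⇒  x = 403.4750°F.
In Celsius: (403.475 - 32) × 5/9 = 206.3750°C.
In Rankine: 206.3750 × 1.8 + 491.67 = 863.1°R.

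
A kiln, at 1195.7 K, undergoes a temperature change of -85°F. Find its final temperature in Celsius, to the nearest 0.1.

Initial temperature in Celsius: 1195.7 - 273.15 = 922.5500°C.
The 85°F change is an interval, so only the factor 5/9 applies: -85 × 5/9 = -47.2222°C.
Final Celsius temperature: 922.5500 - 47.2222 = 875.3278°C.

875.3°C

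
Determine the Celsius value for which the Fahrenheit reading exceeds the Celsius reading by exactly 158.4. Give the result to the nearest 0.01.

Let C be the Celsius reading. The Fahrenheit reading is F = 1.8·C + 32.
Require F - C = 158.4: (0.8)·C + 32 = 158.4.
C = (158.4 - 32) / (0.8) = 158.00.

158.00°C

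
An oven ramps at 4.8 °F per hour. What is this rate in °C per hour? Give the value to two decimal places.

2.67 °C/hour

The quantity depends on a temperature interval, so only the ratio of degree sizes applies; the offset between the scales is irrelevant.
A change of 1°F is a change of 5/9°C, so 4.8 × 5/9 = 2.67.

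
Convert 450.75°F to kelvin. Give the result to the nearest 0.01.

In Celsius: (450.75 - 32) × 5/9 = 232.6389°C.
In kelvin: 232.6389 + 273.15 = 505.79 K.

505.79 K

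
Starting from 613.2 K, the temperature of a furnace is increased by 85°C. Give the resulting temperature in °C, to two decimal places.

425.05°C

Initial temperature in Celsius: 613.2 - 273.15 = 340.0500°C.
Final Celsius temperature: 340.0500 + 85.0000 = 425.0500°C.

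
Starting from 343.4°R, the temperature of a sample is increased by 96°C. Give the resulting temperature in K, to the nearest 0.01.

Initial temperature in Celsius: (343.4 - 491.67) × 5/9 = -82.3722°C.
Final Celsius temperature: -82.3722 + 96.0000 = 13.6278°C.
In kelvin: 13.6278 + 273.15 = 286.78 K.

286.78 K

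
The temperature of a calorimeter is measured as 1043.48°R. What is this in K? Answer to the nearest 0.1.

579.7 K

In Celsius: (1043.48 - 491.67) × 5/9 = 306.5611°C.
In kelvin: 306.5611 + 273.15 = 579.7 K.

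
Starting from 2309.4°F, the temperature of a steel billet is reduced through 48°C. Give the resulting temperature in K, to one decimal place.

Initial temperature in Celsius: (2309.4 - 32) × 5/9 = 1265.2222°C.
Final Celsius temperature: 1265.2222 - 48.0000 = 1217.2222°C.
In kelvin: 1217.2222 + 273.15 = 1490.4 K.

1490.4 K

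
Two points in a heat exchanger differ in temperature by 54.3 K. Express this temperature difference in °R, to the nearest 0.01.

For a temperature interval the offset drops out; only the factor 1.8 applies.
54.3 × 1.8 = 97.74.

97.74°R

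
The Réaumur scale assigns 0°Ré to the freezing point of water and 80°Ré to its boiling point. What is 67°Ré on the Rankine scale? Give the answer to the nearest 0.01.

Linear interpolation between the fixed points: C = (67 - 0) × 100 / (80 - 0) = 83.7500°C.
Then 83.7500 × 1.8 + 491.67 = 642.42°R.

642.42°R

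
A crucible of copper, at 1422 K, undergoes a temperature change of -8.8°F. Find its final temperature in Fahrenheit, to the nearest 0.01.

Initial temperature in Celsius: 1422 - 273.15 = 1148.8500°C.
The 8.8°F change is an interval, so only the factor 5/9 applies: -8.8 × 5/9 = -4.8889°C.
Final Celsius temperature: 1148.8500 - 4.8889 = 1143.9611°C.
In Fahrenheit: 1143.9611 × 1.8 + 32 = 2091.13°F.

2091.13°F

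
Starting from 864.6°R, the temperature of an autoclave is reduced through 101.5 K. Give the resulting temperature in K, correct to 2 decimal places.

378.83 K

Initial temperature in Celsius: (864.6 - 491.67) × 5/9 = 207.1833°C.
The 101.5 K change is an interval; Kelvin and Celsius degrees are the same size, so ΔC = -101.5°C.
Final Celsius temperature: 207.1833 - 101.5000 = 105.6833°C.
In kelvin: 105.6833 + 273.15 = 378.83 K.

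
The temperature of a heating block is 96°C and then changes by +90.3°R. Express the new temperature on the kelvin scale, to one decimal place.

419.3 K

The 90.3°R change is an interval, so only the factor 5/9 applies: +90.3 × 5/9 = +50.1667°C.
Final Celsius temperature: 96.0000 + 50.1667 = 146.1667°C.
In kelvin: 146.1667 + 273.15 = 419.3 K.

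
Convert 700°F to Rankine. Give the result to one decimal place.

In Celsius: (700 - 32) × 5/9 = 371.1111°C.
In Rankine: 371.1111 × 1.8 + 491.67 = 1159.7°R.

1159.7°R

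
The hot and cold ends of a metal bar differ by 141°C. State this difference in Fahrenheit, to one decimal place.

An interval of 1°C corresponds to 1.8°F.
141 × 1.8 = 253.8.

253.8°F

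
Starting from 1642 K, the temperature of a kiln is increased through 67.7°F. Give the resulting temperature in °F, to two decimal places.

Initial temperature in Celsius: 1642 - 273.15 = 1368.8500°C.
The 67.7°F change is an interval, so only the factor 5/9 applies: +67.7 × 5/9 = +37.6111°C.
Final Celsius temperature: 1368.8500 + 37.6111 = 1406.4611°C.
In Fahrenheit: 1406.4611 × 1.8 + 32 = 2563.63°F.

2563.63°F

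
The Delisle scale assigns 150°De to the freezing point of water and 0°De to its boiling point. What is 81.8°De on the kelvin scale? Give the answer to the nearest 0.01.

318.62 K

Linear interpolation between the fixed points: C = (81.8 - 150) × 100 / (0 - 150) = 45.4667°C.
Then 45.4667 + 273.15 = 318.62 K.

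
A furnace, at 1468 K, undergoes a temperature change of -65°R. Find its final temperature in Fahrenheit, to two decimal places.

Initial temperature in Celsius: 1468 - 273.15 = 1194.8500°C.
The 65°R change is an interval, so only the factor 5/9 applies: -65 × 5/9 = -36.1111°C.
Final Celsius temperature: 1194.8500 - 36.1111 = 1158.7389°C.
In Fahrenheit: 1158.7389 × 1.8 + 32 = 2117.73°F.

2117.73°F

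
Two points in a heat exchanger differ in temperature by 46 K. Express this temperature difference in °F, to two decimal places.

An interval of 1 K corresponds to 1.8°F.
46 × 1.8 = 82.80.

82.80°F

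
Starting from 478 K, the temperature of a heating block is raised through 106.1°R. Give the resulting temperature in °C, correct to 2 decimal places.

263.79°C

Initial temperature in Celsius: 478 - 273.15 = 204.8500°C.
The 106.1°R change is an interval, so only the factor 5/9 applies: +106.1 × 5/9 = +58.9444°C.
Final Celsius temperature: 204.8500 + 58.9444 = 263.7944°C.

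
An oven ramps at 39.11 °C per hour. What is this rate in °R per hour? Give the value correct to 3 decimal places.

70.398 °R/hour

The quantity depends on a temperature interval, so only the ratio of degree sizes applies; the offset between the scales is irrelevant.
A change of 1°C is a change of 1.8°R, so 39.11 × 1.8 = 70.398.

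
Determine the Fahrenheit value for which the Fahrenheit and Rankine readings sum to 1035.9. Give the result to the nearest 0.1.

Let F be the Fahrenheit reading. The Rankine reading is R = 1·F + 459.67.
Require F + R = 1035.9: (2)·F + 459.67 = 1035.9.
F = (1035.9 - 459.67) / (2) = 288.1.

288.1°F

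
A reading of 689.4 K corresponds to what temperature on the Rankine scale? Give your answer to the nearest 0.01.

In Celsius: 689.4 - 273.15 = 416.2500°C.
In Rankine: 416.2500 × 1.8 + 491.67 = 1240.92°R.

1240.92°R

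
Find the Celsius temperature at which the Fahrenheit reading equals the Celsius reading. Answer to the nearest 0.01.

-40.00°C

Let C be the Celsius reading. The Fahrenheit reading is F = 1.8·C + 32.
Set F = C: 1.8·C + 32 = C.
(0.8)·C = -32  ⇒  C = -40.00.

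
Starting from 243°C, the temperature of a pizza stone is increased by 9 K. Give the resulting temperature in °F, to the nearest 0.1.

The 9 K change is an interval; Kelvin and Celsius degrees are the same size, so ΔC = +9°C.
Final Celsius temperature: 243.0000 + 9.0000 = 252.0000°C.
In Fahrenheit: 252.0000 × 1.8 + 32 = 485.6°F.

485.6°F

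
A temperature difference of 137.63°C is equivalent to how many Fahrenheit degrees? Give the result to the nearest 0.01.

An interval of 1°C corresponds to 1.8°F.
137.63 × 1.8 = 247.73.

247.73°F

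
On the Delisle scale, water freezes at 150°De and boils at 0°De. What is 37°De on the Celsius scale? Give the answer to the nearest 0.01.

75.33°C

Linear interpolation between the fixed points: C = (37 - 150) × 100 / (0 - 150) = 75.3333°C.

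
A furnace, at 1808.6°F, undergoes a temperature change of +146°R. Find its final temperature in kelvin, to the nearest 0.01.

1341.26 K

Initial temperature in Celsius: (1808.6 - 32) × 5/9 = 987.0000°C.
The 146°R change is an interval, so only the factor 5/9 applies: +146 × 5/9 = +81.1111°C.
Final Celsius temperature: 987.0000 + 81.1111 = 1068.1111°C.
In kelvin: 1068.1111 + 273.15 = 1341.26 K.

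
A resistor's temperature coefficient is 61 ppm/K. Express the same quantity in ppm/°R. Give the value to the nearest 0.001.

Since only a temperature interval is involved, the additive offset between the scales drops out.
A change of 1°R is a change of 5/9 K, so per °R the value is 61 × 5/9 = 33.889.

33.889 ppm/°R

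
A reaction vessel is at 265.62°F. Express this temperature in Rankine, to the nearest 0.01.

725.29°R

In Celsius: (265.62 - 32) × 5/9 = 129.7889°C.
In Rankine: 129.7889 × 1.8 + 491.67 = 725.29°R.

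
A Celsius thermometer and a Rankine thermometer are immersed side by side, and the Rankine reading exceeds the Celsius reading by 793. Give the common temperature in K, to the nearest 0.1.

649.8 K

Let x be the Celsius reading; then the Rankine reading is 1.8·x + 491.67.
(1.8·x + 491.67) - x = 793  ⇒  (0.8)·x = 301.33  ⇒  x = 376.6625°C.
In kelvin: 376.6625 + 273.15 = 649.8 K.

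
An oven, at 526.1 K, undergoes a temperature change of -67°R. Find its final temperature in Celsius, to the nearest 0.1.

Initial temperature in Celsius: 526.1 - 273.15 = 252.9500°C.
The 67°R change is an interval, so only the factor 5/9 applies: -67 × 5/9 = -37.2222°C.
Final Celsius temperature: 252.9500 - 37.2222 = 215.7278°C.

215.7°C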